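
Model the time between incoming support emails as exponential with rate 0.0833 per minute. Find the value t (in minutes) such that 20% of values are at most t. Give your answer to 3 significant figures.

Set 1 − e^(−λt) = 0.2, so t = −ln(0.8)/λ = 0.22314/0.0833 ≈ 2.67879 minutes.

2.68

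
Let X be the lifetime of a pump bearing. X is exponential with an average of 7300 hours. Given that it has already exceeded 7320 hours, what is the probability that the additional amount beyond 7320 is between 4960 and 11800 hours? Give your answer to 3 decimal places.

The rate is λ = 1/7300 = 0.000136986 per hour.
Memoryless: the residual past 7320 is again Exp(λ).
P(4960 < residual < 11800) = e^(−λ·4960) − e^(−λ·11800) = 0.50689 − 0.19860 ≈ 0.308.

0.308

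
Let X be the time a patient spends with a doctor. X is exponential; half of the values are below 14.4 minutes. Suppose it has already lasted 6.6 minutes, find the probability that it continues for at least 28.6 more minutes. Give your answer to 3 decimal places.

For an exponential, median = ln(2)/λ, so λ = ln 2 / 14.4 = 0.0481352 per minute.
P(X > s+t | X > s) = e^(−λ(s+t))/e^(−λs) = e^(−λt), independent of s = 6.6.
P(X > 28.6) = e^(−1.3767) ≈ 0.252.

0.252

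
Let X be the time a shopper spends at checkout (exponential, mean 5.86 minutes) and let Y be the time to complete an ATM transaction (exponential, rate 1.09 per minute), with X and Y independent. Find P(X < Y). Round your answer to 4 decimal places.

λ_1 = 1/5.86 = 0.170648, λ_2 = 1.09.
For independent exponentials, P(X < Y) = λ_1/(λ_1+λ_2) = 0.170648/1.26065 ≈ 0.1354.

0.1354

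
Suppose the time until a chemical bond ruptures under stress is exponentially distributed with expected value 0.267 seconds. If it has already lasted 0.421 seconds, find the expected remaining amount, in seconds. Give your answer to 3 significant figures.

The rate is λ = 1/0.267 = 3.74532 per second.
By memorylessness, the remaining amount past any threshold is again Exp(λ) with mean 1/λ = 0.267 seconds.

0.267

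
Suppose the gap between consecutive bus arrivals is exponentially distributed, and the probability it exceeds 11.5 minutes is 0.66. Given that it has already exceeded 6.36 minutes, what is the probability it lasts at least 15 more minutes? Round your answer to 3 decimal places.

0.582

From e^(−λ·11.5) = 0.66, λ = −ln(0.66)/11.5 = 0.0361318.
Memoryless: P(X > 6.36+15 | X > 6.36) = P(X > 15) = e^(−0.0361318·15) ≈ 0.582.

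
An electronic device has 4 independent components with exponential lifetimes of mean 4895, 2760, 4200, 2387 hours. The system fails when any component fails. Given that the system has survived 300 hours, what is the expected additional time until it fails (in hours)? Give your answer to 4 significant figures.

817.2

First-failure rate Σλ = 1/4895 + 1/2760 + 1/4200 + 1/2387 = 0.00122364.
By memorylessness the expected residual is 1/Σλ = 817.234 hours, regardless of the 300 already elapsed.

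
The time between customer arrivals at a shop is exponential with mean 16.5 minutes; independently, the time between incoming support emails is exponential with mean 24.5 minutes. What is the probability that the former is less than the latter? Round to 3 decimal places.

λ_1 = 1/16.5 = 0.0606061, λ_2 = 1/24.5 = 0.0408163.
For independent exponentials, P(the former < the latter) = λ_1/(λ_1+λ_2) = 0.0606061/0.101422 ≈ 0.598.

0.598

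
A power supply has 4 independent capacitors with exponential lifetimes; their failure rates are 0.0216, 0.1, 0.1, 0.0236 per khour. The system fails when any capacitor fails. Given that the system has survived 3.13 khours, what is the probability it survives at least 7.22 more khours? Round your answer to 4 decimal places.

0.1703

Time to first failure ~ Exp(Σλ) with Σλ = 0.2452.
By memorylessness, P(T > 3.13+7.22 | T > 3.13) = P(T > 7.22) = e^(−0.2452·7.22) ≈ 0.1703.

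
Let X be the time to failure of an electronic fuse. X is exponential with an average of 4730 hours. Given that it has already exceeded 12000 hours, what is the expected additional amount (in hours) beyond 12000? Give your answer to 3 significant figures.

4730

The rate is λ = 1/4730 = 0.000211416 per hour.
By memorylessness, the remaining amount past any threshold is again Exp(λ) with mean 1/λ = 4730 hours.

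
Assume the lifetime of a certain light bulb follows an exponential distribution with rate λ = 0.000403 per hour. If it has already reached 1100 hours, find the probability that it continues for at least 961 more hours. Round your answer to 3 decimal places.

By the memoryless property, P(X > 1100+961 | X > 1100) = P(X > 961).
P(X > 961) = e^(−0.38728) ≈ 0.679.

0.679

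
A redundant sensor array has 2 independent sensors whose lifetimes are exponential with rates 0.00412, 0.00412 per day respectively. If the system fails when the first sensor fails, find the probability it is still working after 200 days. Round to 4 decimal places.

0.1924

The time to first failure is exponential with rate Σλ = 0.00412 + 0.00412 = 0.00824.
P(min > 200) = e^(−0.00824·200) = e^(−1.648) ≈ 0.1924.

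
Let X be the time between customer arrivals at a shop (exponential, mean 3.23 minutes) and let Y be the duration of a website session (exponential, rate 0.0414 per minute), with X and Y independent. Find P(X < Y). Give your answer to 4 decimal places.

λ_1 = 1/3.23 = 0.309598, λ_2 = 0.0414.
For independent exponentials, P(X < Y) = λ_1/(λ_1+λ_2) = 0.309598/0.350998 ≈ 0.8821.

0.8821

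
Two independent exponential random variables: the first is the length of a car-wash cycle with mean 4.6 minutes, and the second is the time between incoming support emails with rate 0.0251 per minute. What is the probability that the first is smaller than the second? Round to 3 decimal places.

0.896

λ_1 = 1/4.6 = 0.217391, λ_2 = 0.0251.
For independent exponentials, P(the first < the second) = λ_1/(λ_1+λ_2) = 0.217391/0.242491 ≈ 0.896.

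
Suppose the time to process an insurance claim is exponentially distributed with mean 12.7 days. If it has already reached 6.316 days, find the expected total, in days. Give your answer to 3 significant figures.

The rate is λ = 1/12.7 = 0.0787402 per day.
By memorylessness, E[X | X > 6.316] = 6.316 + 1/λ = 6.316 + 12.7 = 19.016 days.

19.0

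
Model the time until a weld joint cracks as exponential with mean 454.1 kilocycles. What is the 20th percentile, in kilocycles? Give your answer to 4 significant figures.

101.3

The rate is λ = 1/454.1 = 0.00220216 per kilocycle.
Set 1 − e^(−λt) = 0.2, so t = −ln(0.8)/λ = 0.22314/0.00220216 ≈ 101.329 kilocycles.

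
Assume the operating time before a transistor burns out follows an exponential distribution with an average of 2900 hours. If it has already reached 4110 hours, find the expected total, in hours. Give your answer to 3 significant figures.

7010

The rate is λ = 1/2900 = 0.000344828 per hour.
By memorylessness, E[X | X > 4110] = 4110 + 1/λ = 4110 + 2900 = 7010 hours.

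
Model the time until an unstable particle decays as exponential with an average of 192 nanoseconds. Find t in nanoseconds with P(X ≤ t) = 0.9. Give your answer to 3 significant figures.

442

The rate is λ = 1/192 = 0.00520833 per nanosecond.
Set 1 − e^(−λt) = 0.9, so t = −ln(0.1)/λ = 2.3026/0.00520833 ≈ 442.096 nanoseconds.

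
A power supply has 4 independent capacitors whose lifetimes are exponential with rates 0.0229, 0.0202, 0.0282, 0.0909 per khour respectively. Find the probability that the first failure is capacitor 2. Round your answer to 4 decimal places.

The time to first failure is exponential with rate Σλ = 0.0229 + 0.0202 + 0.0282 + 0.0909 = 0.1622.
P(capacitor 2 first) = λ_2/Σλ = 0.0202/0.1622 ≈ 0.1245.

0.1245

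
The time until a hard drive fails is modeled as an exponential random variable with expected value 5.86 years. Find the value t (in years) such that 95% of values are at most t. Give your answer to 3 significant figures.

The rate is λ = 1/5.86 = 0.170648 per year.
Set 1 − e^(−λt) = 0.95, so t = −ln(0.05)/λ = 2.9957/0.170648 ≈ 17.555 years.

17.6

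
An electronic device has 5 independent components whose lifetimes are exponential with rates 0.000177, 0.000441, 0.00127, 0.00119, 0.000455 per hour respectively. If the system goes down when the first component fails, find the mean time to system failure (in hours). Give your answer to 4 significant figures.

283.0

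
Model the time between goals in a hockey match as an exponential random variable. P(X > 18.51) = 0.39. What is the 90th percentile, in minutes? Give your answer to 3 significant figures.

45.3

e^(−λ·18.51) = 0.39 ⇒ λ = −ln(0.39)/18.51 = 0.0508703.
90th percentile: 1 − e^(−λt) = 0.9, t = −ln(0.1)/λ = 45.2639 minutes.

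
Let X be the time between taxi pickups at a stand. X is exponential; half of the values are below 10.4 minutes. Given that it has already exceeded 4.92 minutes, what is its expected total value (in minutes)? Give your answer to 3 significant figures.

For an exponential, median = ln(2)/λ, so λ = ln 2 / 10.4 = 0.0666488 per minute.
By memorylessness, E[X | X > 4.92] = 4.92 + 1/λ = 4.92 + 15.004 = 19.924 minutes.

19.9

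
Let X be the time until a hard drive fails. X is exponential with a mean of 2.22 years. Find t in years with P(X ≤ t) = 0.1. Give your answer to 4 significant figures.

0.2339

The rate is λ = 1/2.22 = 0.45045 per year.
Set 1 − e^(−λt) = 0.1, so t = −ln(0.9)/λ = 0.10536/0.45045 ≈ 0.2339 years.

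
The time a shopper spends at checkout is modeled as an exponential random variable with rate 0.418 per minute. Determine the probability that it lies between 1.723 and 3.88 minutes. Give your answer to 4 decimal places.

P(1.723 < X < 3.88) = e^(−λ·1.723) − e^(−λ·3.88) = 0.48665 − 0.19753 ≈ 0.2891.

0.2891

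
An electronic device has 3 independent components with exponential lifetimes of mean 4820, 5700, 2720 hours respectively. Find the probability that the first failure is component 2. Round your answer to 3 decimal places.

0.234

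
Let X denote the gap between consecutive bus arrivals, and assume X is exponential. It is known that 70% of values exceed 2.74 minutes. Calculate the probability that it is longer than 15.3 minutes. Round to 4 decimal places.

0.1365

e^(−λ·2.74) = 0.70 ⇒ λ = −ln(0.70)/2.74 = 0.130173.
P(X > 15.3) = e^(−0.130173·15.3) = e^(−1.9917) ≈ 0.1365.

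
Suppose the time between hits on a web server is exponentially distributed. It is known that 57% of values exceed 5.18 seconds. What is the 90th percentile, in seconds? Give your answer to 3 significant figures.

21.2

e^(−λ·5.18) = 0.57 ⇒ λ = −ln(0.57)/5.18 = 0.108517.
90th percentile: 1 − e^(−λt) = 0.9, t = −ln(0.1)/λ = 21.2186 seconds.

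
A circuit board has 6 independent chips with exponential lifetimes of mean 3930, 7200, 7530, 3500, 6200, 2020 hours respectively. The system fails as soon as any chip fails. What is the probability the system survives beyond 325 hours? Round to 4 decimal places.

0.6205

The first failure time is exponential with rate Σλ_i = 1/3930 + 1/7200 + 1/7530 + 1/3500 + 1/6200 + 1/2020 = 0.0014682 per hour.
P(min > 325) = e^(−0.0014682·325) = e^(−0.47716) ≈ 0.6205.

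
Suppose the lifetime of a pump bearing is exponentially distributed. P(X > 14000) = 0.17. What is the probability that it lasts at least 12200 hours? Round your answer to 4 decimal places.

0.2135

e^(−λ·14000) = 0.17 ⇒ λ = −ln(0.17)/14000 = 0.000126568.
P(X > 12200) = e^(−0.000126568·12200) = e^(−1.5441) ≈ 0.2135.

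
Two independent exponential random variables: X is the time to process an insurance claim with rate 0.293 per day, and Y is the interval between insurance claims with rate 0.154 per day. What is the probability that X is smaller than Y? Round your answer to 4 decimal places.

0.6555

λ_1 = 0.293, λ_2 = 0.154.
For independent exponentials, P(X < Y) = λ_1/(λ_1+λ_2) = 0.293/0.447 ≈ 0.6555.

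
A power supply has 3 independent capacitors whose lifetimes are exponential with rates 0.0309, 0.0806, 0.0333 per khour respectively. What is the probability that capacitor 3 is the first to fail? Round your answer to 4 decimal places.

The time to first failure is exponential with rate Σλ = 0.0309 + 0.0806 + 0.0333 = 0.1448.
P(capacitor 3 first) = λ_3/Σλ = 0.0333/0.1448 ≈ 0.2300.

0.2300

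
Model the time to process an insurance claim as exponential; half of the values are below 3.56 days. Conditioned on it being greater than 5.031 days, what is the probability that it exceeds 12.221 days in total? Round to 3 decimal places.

0.247

For an exponential, median = ln(2)/λ, so λ = ln 2 / 3.56 = 0.194704 per day.
P(X > s+t | X > s) = e^(−λ(s+t))/e^(−λs) = e^(−λt), independent of s = 5.031.
P(X > 7.19) = e^(−1.3999) ≈ 0.247.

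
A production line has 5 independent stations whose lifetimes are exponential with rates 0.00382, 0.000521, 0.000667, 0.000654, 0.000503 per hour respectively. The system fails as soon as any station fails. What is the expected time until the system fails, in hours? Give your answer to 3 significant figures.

162

The time to first failure is exponential with rate Σλ = 0.00382 + 0.000521 + 0.000667 + 0.000654 + 0.000503 = 0.006165.
E[min] = 1/Σλ = 1/0.006165 = 162.206 hours.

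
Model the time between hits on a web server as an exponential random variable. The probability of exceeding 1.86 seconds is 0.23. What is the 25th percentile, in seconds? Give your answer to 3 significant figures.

0.364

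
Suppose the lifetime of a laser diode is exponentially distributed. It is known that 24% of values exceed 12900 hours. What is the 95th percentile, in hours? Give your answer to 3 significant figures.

e^(−λ·12900) = 0.24 ⇒ λ = −ln(0.24)/12900 = 0.000110629.
95th percentile: 1 − e^(−λt) = 0.95, t = −ln(0.05)/λ = 27079 hours.

27100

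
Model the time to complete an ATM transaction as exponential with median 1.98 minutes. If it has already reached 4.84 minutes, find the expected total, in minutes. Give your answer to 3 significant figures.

For an exponential, median = ln(2)/λ, so λ = ln 2 / 1.98 = 0.350074 per minute.
By memorylessness, E[X | X > 4.84] = 4.84 + 1/λ = 4.84 + 2.85654 = 7.69654 minutes.

7.70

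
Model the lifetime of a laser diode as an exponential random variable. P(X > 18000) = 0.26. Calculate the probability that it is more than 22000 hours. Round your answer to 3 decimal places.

0.193

e^(−λ·18000) = 0.26 ⇒ λ = −ln(0.26)/18000 = 0.0000748374.
P(X > 22000) = e^(−0.0000748374·22000) = e^(−1.6464) ≈ 0.193.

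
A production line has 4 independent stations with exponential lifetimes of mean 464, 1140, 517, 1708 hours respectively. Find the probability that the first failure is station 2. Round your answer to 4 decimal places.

0.1580

Rates: λ_i = 1/mean_i → 0.00215517, 0.000877193, 0.00193424, 0.00058548; Σλ = 0.00555208.
P(station 2 first) = λ_2/Σλ = 0.000877193/0.00555208 ≈ 0.1580.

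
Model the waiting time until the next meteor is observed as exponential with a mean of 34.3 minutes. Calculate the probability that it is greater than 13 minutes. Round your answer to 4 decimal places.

The rate is λ = 1/34.3 = 0.0291545 per minute.
P(X > 13) = e^(−λ·13) = e^(−0.37901) ≈ 0.6845.

0.6845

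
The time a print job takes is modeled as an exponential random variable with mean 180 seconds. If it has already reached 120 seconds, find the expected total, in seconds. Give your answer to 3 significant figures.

The rate is λ = 1/180 = 0.00555556 per second.
By memorylessness, E[X | X > 120] = 120 + 1/λ = 120 + 180 = 300 seconds.

300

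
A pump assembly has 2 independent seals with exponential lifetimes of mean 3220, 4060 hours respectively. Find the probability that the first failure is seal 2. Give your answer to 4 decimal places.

Rates: λ_i = 1/mean_i → 0.000310559, 0.000246305; Σλ = 0.000556864.
P(seal 2 first) = λ_2/Σλ = 0.000246305/0.000556864 ≈ 0.4423.

0.4423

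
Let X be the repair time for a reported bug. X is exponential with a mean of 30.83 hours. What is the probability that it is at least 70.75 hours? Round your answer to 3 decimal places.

0.101

The rate is λ = 1/30.83 = 0.0324359 per hour.
P(X > 70.75) = e^(−λ·70.75) = e^(−2.2948) ≈ 0.101.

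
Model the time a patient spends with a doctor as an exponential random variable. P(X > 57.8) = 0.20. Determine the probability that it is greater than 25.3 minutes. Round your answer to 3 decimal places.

e^(−λ·57.8) = 0.20 ⇒ λ = −ln(0.20)/57.8 = 0.0278449.
P(X > 25.3) = e^(−0.0278449·25.3) = e^(−0.70448) ≈ 0.494.

0.494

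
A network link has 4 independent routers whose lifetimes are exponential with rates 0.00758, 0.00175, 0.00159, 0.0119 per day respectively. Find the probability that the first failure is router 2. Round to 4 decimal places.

The time to first failure is exponential with rate Σλ = 0.00758 + 0.00175 + 0.00159 + 0.0119 = 0.02282.
P(router 2 first) = λ_2/Σλ = 0.00175/0.02282 ≈ 0.0767.

0.0767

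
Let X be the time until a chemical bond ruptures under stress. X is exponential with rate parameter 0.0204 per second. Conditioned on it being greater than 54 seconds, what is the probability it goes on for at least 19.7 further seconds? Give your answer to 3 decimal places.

P(X > s+t | X > s) = e^(−λ(s+t))/e^(−λs) = e^(−λt), independent of s = 54.
P(X > 19.7) = e^(−0.40188) ≈ 0.669.

0.669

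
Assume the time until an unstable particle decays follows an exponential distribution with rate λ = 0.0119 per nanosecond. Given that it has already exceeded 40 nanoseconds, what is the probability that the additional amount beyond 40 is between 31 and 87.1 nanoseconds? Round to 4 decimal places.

0.3368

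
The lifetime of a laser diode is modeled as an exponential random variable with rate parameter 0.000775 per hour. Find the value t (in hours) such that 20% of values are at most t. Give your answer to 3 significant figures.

288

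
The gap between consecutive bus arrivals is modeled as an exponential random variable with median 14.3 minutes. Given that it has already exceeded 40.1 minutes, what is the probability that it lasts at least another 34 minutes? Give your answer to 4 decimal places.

0.1924

For an exponential, median = ln(2)/λ, so λ = ln 2 / 14.3 = 0.0484718 per minute.
The exponential is memoryless, so the remaining time is again Exp(λ): the condition X > 40.1 is irrelevant.
P(X > 34) = e^(−1.648) ≈ 0.1924.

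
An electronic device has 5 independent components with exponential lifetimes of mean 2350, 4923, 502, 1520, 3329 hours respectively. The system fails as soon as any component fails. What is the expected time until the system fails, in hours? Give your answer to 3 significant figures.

279

The first failure time is exponential with rate Σλ_i = 1/2350 + 1/4923 + 1/502 + 1/1520 + 1/3329 = 0.00357898 per hour.
E[min] = 1/Σλ = 1/0.00357898 = 279.409 hours.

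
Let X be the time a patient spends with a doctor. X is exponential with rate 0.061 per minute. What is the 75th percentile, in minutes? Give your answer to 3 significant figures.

Set 1 − e^(−λt) = 0.75, so t = −ln(0.25)/λ = 1.3863/0.061 ≈ 22.7261 minutes.

22.7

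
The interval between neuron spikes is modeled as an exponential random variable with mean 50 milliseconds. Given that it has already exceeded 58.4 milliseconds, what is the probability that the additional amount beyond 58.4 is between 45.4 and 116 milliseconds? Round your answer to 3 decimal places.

The rate is λ = 1/50 = 0.02 per millisecond.
Memoryless: the residual past 58.4 is again Exp(λ).
P(45.4 < residual < 116) = e^(−λ·45.4) − e^(−λ·116) = 0.40333 − 0.09827 ≈ 0.305.

0.305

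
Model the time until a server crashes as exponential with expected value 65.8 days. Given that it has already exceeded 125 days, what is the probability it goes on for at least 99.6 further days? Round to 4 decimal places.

0.2201

The rate is λ = 1/65.8 = 0.0151976 per day.
P(X > s+t | X > s) = e^(−λ(s+t))/e^(−λs) = e^(−λt), independent of s = 125.
P(X > 99.6) = e^(−1.5137) ≈ 0.2201.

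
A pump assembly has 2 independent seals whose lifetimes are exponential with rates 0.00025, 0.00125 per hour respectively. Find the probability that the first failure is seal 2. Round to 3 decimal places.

0.833

The time to first failure is exponential with rate Σλ = 0.00025 + 0.00125 = 0.0015.
P(seal 2 first) = λ_2/Σλ = 0.00125/0.0015 ≈ 0.833.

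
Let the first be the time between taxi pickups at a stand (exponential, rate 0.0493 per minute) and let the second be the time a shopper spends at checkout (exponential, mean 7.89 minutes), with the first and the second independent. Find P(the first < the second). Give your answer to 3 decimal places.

λ_1 = 0.0493, λ_2 = 1/7.89 = 0.126743.
For independent exponentials, P(the first < the second) = λ_1/(λ_1+λ_2) = 0.0493/0.176043 ≈ 0.280.

0.280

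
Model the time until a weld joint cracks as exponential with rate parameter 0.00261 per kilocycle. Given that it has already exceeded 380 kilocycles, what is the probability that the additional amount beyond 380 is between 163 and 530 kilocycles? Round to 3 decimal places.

0.403

Memoryless: the residual past 380 is again Exp(λ).
P(163 < residual < 530) = e^(−λ·163) − e^(−λ·530) = 0.65349 − 0.25075 ≈ 0.403.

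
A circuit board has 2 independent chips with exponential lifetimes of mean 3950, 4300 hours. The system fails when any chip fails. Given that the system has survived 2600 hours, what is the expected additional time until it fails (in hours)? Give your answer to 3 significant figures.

2060

First-failure rate Σλ = 1/3950 + 1/4300 = 0.000485723.
By memorylessness the expected residual is 1/Σλ = 2058.79 hours, regardless of the 2600 already elapsed.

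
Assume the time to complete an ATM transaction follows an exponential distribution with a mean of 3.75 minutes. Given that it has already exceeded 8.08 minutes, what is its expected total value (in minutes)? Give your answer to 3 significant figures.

11.8

The rate is λ = 1/3.75 = 0.266667 per minute.
By memorylessness, E[X | X > 8.08] = 8.08 + 1/λ = 8.08 + 3.75 = 11.83 minutes.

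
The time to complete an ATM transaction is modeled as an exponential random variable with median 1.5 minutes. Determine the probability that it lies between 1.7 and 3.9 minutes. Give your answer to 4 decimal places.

0.2909

For an exponential, median = ln(2)/λ, so λ = ln 2 / 1.5 = 0.462098 per minute.
P(1.7 < X < 3.9) = e^(−λ·1.7) − e^(−λ·3.9) = 0.45586 − 0.16494 ≈ 0.2909.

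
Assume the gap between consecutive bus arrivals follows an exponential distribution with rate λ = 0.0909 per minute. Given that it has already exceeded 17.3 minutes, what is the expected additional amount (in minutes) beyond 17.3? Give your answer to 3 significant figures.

11.0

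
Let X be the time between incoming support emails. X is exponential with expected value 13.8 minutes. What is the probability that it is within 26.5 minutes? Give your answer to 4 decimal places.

0.8534

The rate is λ = 1/13.8 = 0.0724638 per minute.
P(X ≤ 26.5) = 1 − e^(−λ·26.5) = 1 − e^(−1.9203) ≈ 0.8534.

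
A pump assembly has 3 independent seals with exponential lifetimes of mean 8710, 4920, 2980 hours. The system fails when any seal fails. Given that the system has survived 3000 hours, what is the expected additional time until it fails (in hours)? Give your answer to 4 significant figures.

1530

First-failure rate Σλ = 1/8710 + 1/4920 + 1/2980 = 0.000653633.
By memorylessness the expected residual is 1/Σλ = 1529.91 hours, regardless of the 3000 already elapsed.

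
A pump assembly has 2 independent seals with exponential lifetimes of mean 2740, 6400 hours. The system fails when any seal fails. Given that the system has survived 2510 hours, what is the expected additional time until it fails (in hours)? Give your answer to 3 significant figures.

1920

First-failure rate Σλ = 1/2740 + 1/6400 = 0.000521214.
By memorylessness the expected residual is 1/Σλ = 1918.6 hours, regardless of the 2510 already elapsed.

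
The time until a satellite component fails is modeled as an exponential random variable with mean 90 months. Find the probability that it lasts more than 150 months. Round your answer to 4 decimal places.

The rate is λ = 1/90 = 0.0111111 per month.
P(X > 150) = e^(−λ·150) = e^(−1.6667) ≈ 0.1889.

0.1889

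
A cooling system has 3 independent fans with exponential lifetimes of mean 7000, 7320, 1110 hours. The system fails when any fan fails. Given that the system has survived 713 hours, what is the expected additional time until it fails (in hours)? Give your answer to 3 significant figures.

847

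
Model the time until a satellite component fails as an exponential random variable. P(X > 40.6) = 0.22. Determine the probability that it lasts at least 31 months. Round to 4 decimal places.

e^(−λ·40.6) = 0.22 ⇒ λ = −ln(0.22)/40.6 = 0.0372938.
P(X > 31) = e^(−0.0372938·31) = e^(−1.1561) ≈ 0.3147.

0.3147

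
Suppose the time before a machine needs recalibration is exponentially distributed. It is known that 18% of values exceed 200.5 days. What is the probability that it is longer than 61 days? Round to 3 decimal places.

e^(−λ·200.5) = 0.18 ⇒ λ = −ln(0.18)/200.5 = 0.00855261.
P(X > 61) = e^(−0.00855261·61) = e^(−0.52171) ≈ 0.594.

0.594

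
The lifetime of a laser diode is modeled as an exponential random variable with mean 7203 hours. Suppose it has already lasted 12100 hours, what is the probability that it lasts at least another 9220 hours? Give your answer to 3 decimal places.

0.278

The rate is λ = 1/7203 = 0.000138831 per hour.
The exponential is memoryless, so the remaining time is again Exp(λ): the condition X > 12100 is irrelevant.
P(X > 9220) = e^(−1.28) ≈ 0.278.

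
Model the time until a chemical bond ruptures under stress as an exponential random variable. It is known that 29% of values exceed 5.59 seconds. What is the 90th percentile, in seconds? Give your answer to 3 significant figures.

e^(−λ·5.59) = 0.29 ⇒ λ = −ln(0.29)/5.59 = 0.221444.
90th percentile: 1 − e^(−λt) = 0.9, t = −ln(0.1)/λ = 10.398 seconds.

10.4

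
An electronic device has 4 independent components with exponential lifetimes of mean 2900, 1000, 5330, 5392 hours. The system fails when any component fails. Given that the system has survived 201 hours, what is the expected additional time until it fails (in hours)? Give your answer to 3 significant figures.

First-failure rate Σλ = 1/2900 + 1/1000 + 1/5330 + 1/5392 = 0.0017179.
By memorylessness the expected residual is 1/Σλ = 582.104 hours, regardless of the 201 already elapsed.

582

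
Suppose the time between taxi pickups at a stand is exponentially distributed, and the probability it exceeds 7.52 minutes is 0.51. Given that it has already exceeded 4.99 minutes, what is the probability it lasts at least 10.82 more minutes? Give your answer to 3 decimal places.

0.380

From e^(−λ·7.52) = 0.51, λ = −ln(0.51)/7.52 = 0.0895405.
Memoryless: P(X > 4.99+10.82 | X > 4.99) = P(X > 10.82) = e^(−0.0895405·10.82) ≈ 0.380.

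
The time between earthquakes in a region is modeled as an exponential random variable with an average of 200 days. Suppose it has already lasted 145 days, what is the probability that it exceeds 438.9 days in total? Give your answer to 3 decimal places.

0.230

The rate is λ = 1/200 = 0.005 per day.
The exponential is memoryless, so the remaining time is again Exp(λ): the condition X > 145 is irrelevant.
P(X > 293.9) = e^(−1.4695) ≈ 0.230.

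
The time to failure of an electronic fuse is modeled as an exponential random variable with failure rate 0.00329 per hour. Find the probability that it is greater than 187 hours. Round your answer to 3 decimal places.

P(X > 187) = e^(−λ·187) = e^(−0.61523) ≈ 0.541.

0.541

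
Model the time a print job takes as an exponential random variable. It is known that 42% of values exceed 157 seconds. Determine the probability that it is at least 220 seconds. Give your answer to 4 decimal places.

0.2965

e^(−λ·157) = 0.42 ⇒ λ = −ln(0.42)/157 = 0.00552548.
P(X > 220) = e^(−0.00552548·220) = e^(−1.2156) ≈ 0.2965.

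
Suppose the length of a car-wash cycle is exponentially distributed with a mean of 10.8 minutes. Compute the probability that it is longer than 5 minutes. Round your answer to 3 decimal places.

0.629

The rate is λ = 1/10.8 = 0.0925926 per minute.
P(X > 5) = e^(−λ·5) = e^(−0.46296) ≈ 0.629.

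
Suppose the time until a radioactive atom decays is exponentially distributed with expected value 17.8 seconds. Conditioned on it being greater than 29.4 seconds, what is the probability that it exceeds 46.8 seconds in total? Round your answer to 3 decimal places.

The rate is λ = 1/17.8 = 0.0561798 per second.
The exponential is memoryless, so the remaining time is again Exp(λ): the condition X > 29.4 is irrelevant.
P(X > 17.4) = e^(−0.97753) ≈ 0.376.

0.376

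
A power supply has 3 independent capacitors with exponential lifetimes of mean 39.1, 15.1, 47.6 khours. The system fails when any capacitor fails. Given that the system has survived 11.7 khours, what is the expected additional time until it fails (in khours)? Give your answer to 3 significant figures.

8.86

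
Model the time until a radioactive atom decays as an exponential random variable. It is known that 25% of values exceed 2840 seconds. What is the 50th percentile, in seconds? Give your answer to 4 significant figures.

e^(−λ·2840) = 0.25 ⇒ λ = −ln(0.25)/2840 = 0.000488132.
50th percentile: 1 − e^(−λt) = 0.5, t = −ln(0.5)/λ = 1420 seconds.

1420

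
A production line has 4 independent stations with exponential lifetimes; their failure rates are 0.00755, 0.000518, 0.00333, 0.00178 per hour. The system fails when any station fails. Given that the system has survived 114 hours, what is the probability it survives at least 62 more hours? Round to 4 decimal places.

Time to first failure ~ Exp(Σλ) with Σλ = 0.013178.
By memorylessness, P(T > 114+62 | T > 114) = P(T > 62) = e^(−0.013178·62) ≈ 0.4417.

0.4417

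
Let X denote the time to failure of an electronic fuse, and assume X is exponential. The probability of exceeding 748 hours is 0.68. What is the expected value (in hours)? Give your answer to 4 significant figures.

e^(−λ·748) = 0.68 ⇒ λ = −ln(0.68)/748 = 0.000515592.
Mean = 1/λ = 1939.52 hours.

1940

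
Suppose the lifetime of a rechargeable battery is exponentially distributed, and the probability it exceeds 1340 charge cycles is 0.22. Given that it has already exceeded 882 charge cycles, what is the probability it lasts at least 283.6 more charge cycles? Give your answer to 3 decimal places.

0.726

From e^(−λ·1340) = 0.22, λ = −ln(0.22)/1340 = 0.00112995.
Memoryless: P(X > 882+283.6 | X > 882) = P(X > 283.6) = e^(−0.00112995·283.6) ≈ 0.726.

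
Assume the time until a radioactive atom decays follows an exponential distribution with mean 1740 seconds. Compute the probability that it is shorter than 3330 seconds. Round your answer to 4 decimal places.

0.8525

The rate is λ = 1/1740 = 0.000574713 per second.
P(X ≤ 3330) = 1 − e^(−λ·3330) = 1 − e^(−1.9138) ≈ 0.8525.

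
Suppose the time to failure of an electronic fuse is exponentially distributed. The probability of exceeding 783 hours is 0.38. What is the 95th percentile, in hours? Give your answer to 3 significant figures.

2420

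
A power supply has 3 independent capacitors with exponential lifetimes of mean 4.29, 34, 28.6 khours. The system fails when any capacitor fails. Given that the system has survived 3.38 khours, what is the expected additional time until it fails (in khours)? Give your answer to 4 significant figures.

3.362

First-failure rate Σλ = 1/4.29 + 1/34 + 1/28.6 = 0.297477.
By memorylessness the expected residual is 1/Σλ = 3.3616 khours, regardless of the 3.38 already elapsed.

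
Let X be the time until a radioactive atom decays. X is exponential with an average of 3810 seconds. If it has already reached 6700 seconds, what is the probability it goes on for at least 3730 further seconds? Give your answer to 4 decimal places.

0.3757

The rate is λ = 1/3810 = 0.000262467 per second.
By the memoryless property, P(X > 6700+3730 | X > 6700) = P(X > 3730).
P(X > 3730) = e^(−0.979) ≈ 0.3757.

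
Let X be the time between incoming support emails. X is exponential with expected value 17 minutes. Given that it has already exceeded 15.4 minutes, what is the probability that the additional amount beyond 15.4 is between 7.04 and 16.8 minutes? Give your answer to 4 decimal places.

0.2887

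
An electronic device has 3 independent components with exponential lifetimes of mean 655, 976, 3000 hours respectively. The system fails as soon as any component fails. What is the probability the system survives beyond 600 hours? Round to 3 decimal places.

The first failure time is exponential with rate Σλ_i = 1/655 + 1/976 + 1/3000 = 0.00288464 per hour.
P(min > 600) = e^(−0.00288464·600) = e^(−1.7308) ≈ 0.177.

0.177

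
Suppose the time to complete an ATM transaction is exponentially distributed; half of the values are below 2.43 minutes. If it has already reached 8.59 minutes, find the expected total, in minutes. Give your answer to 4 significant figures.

12.10

For an exponential, median = ln(2)/λ, so λ = ln 2 / 2.43 = 0.285246 per minute.
By memorylessness, E[X | X > 8.59] = 8.59 + 1/λ = 8.59 + 3.50575 = 12.0957 minutes.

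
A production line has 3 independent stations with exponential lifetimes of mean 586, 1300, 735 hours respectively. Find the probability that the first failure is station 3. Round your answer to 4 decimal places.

Rates: λ_i = 1/mean_i → 0.00170648, 0.000769231, 0.00136054; Σλ = 0.00383626.
P(station 3 first) = λ_3/Σλ = 0.00136054/0.00383626 ≈ 0.3547.

0.3547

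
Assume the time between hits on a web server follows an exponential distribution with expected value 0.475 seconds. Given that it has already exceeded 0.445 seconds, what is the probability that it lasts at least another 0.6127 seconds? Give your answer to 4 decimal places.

0.2753

The rate is λ = 1/0.475 = 2.10526 per second.
The exponential is memoryless, so the remaining time is again Exp(λ): the condition X > 0.445 is irrelevant.
P(X > 0.6127) = e^(−1.2899) ≈ 0.2753.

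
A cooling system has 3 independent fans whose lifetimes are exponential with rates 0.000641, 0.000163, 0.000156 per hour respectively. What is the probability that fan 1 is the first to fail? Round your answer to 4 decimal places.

0.6677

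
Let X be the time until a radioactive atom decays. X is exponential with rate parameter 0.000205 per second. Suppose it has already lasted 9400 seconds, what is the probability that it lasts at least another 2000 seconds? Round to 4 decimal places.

0.6637

By the memoryless property, P(X > 9400+2000 | X > 9400) = P(X > 2000).
P(X > 2000) = e^(−0.41) ≈ 0.6637.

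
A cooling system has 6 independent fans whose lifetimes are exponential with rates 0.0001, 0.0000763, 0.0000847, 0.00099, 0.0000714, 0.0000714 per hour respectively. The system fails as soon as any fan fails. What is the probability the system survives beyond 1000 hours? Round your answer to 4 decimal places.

0.2481

The time to first failure is exponential with rate Σλ = 0.0001 + 0.0000763 + 0.0000847 + 0.00099 + 0.0000714 + 0.0000714 = 0.0013938.
P(min > 1000) = e^(−0.0013938·1000) = e^(−1.3938) ≈ 0.2481.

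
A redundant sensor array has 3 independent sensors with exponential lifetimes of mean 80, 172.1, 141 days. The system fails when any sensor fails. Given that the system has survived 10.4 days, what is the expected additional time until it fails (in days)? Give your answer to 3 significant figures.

39.4

First-failure rate Σλ = 1/80 + 1/172.1 + 1/141 = 0.0254028.
By memorylessness the expected residual is 1/Σλ = 39.3658 days, regardless of the 10.4 already elapsed.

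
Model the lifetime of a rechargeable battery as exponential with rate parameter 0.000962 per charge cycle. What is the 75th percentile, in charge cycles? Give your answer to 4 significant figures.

1441

Set 1 − e^(−λt) = 0.75, so t = −ln(0.25)/λ = 1.3863/0.000962 ≈ 1441.05 charge cycles.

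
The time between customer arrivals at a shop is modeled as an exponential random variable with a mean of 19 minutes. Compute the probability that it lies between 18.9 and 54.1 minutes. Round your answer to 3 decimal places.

The rate is λ = 1/19 = 0.0526316 per minute.
P(18.9 < X < 54.1) = e^(−λ·18.9) − e^(−λ·54.1) = 0.36982 − 0.05800 ≈ 0.312.

0.312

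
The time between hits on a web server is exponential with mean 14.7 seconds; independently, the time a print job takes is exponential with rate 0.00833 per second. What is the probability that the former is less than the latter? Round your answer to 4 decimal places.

λ_1 = 1/14.7 = 0.0680272, λ_2 = 0.00833.
For independent exponentials, P(the former < the latter) = λ_1/(λ_1+λ_2) = 0.0680272/0.0763572 ≈ 0.8909.

0.8909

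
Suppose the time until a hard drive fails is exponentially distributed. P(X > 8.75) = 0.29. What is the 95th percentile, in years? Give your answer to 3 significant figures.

21.2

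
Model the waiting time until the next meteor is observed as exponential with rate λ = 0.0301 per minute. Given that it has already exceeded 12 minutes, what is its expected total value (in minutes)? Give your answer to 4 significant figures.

45.22

By memorylessness, E[X | X > 12] = 12 + 1/λ = 12 + 33.2226 = 45.2226 minutes.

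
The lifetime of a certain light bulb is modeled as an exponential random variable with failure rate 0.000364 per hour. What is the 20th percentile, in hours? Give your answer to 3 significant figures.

Set 1 − e^(−λt) = 0.2, so t = −ln(0.8)/λ = 0.22314/0.000364 ≈ 613.032 hours.

613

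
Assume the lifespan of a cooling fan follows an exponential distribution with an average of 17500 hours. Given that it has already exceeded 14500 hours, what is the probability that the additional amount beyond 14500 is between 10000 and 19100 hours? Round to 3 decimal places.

The rate is λ = 1/17500 = 0.0000571429 per hour.
Memoryless: the residual past 14500 is again Exp(λ).
P(10000 < residual < 19100) = e^(−λ·10000) − e^(−λ·19100) = 0.56472 − 0.33574 ≈ 0.229.

0.229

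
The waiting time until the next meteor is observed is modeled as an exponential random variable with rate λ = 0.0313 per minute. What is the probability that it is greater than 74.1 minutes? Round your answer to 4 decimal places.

0.0983

P(X > 74.1) = e^(−λ·74.1) = e^(−2.3193) ≈ 0.0983.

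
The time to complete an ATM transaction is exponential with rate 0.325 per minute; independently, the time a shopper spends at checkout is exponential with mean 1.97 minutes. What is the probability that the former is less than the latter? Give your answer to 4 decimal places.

λ_1 = 0.325, λ_2 = 1/1.97 = 0.507614.
For independent exponentials, P(the former < the latter) = λ_1/(λ_1+λ_2) = 0.325/0.832614 ≈ 0.3903.

0.3903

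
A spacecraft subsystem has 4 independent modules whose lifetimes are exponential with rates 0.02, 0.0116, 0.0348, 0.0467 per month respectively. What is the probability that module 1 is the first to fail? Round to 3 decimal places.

0.177

The time to first failure is exponential with rate Σλ = 0.02 + 0.0116 + 0.0348 + 0.0467 = 0.1131.
P(module 1 first) = λ_1/Σλ = 0.02/0.1131 ≈ 0.177.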